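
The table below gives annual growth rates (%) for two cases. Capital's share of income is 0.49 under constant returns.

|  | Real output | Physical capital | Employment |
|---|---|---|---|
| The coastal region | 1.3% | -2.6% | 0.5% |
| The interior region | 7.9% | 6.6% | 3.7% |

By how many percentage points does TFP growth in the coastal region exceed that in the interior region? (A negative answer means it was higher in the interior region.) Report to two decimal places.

-0.46 percentage points

Labor's share = 1 − 0.49 = 0.51.
The coastal region: TFP = 1.3 + 1.274 − 0.255 = 2.319%.
The interior region: TFP = 7.9 − 3.234 − 1.887 = 2.779%.
Difference = 2.319 − (2.779) = -0.46 pp.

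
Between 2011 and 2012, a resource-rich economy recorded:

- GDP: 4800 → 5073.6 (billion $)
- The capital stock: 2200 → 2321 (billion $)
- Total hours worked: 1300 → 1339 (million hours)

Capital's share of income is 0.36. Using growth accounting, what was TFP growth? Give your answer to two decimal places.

TFP grew 1.80%.

GDP growth = (5073.6 − 4800) / 4800 = 5.7%.
The capital stock growth = (2321 − 2200) / 2200 = 5.5%.
Total hours worked growth = (1339 − 1300) / 1300 = 3%.
Labor's share = 1 − 0.36 = 0.64.
The capital stock: 0.36 × 5.5 = 1.98 pp.
Total hours worked: 0.64 × 3 = 1.92 pp.
TFP growth = 5.7 − 3.9 = 1.8%.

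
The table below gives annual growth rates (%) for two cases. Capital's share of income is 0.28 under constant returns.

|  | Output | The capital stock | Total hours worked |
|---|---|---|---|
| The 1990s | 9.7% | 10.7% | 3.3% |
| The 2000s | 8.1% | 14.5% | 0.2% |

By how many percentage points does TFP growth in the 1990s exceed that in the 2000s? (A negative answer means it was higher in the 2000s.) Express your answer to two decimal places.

0.43 percentage points

Labor's share = 1 − 0.28 = 0.72.
The 1990s: TFP = 9.7 − 2.996 − 2.376 = 4.328%.
The 2000s: TFP = 8.1 − 4.06 − 0.144 = 3.896%.
Difference = 4.328 − (3.896) = 0.432 pp.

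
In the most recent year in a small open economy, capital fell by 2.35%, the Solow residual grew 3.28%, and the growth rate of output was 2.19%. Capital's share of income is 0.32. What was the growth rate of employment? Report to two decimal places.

Labor's share = 1 − 0.32 = 0.68.
gY = gA + 0.32×(-2.35) + 0.68×g.
0.68×g = 2.19 − 3.28 + 0.752 = -0.338.
g = -0.338 / 0.68 = -0.4971%.

-0.50%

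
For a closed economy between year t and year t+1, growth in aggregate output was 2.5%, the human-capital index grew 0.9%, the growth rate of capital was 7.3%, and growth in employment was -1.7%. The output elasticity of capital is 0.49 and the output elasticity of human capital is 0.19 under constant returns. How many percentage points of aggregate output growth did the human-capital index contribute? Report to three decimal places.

Contribution = share × growth = 0.19 × 0.9 = 0.171 pp.

0.171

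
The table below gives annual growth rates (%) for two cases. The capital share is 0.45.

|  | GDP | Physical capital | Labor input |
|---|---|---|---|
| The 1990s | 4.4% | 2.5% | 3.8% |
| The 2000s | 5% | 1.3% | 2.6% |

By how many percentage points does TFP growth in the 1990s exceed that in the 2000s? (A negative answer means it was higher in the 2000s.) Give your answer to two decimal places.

Labor's share = 1 − 0.45 = 0.55.
The 1990s: TFP = 4.4 − 1.125 − 2.09 = 1.185%.
The 2000s: TFP = 5 − 0.585 − 1.43 = 2.985%.
Difference = 1.185 − (2.985) = -1.8 pp.

-1.80 percentage points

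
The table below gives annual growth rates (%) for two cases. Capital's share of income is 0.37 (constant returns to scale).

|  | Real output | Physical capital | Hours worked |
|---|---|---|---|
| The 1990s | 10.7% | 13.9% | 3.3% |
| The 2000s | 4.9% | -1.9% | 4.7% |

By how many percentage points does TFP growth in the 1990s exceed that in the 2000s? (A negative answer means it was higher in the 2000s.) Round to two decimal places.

Labor's share = 1 − 0.37 = 0.63.
The 1990s: TFP = 10.7 − 5.143 − 2.079 = 3.478%.
The 2000s: TFP = 4.9 + 0.703 − 2.961 = 2.642%.
Difference = 3.478 − (2.642) = 0.836 pp.

0.84 percentage points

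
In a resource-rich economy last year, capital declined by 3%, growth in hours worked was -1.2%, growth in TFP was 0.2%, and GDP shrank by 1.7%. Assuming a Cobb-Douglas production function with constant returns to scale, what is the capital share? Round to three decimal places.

gY = gA + α·gK + (1−α)·gL, so gY − gA − gL = α(gK − gL).
-1.7 − 0.2 + 1.2 = α × (-3 − (-1.2)).
-0.7 = -1.8 α, so α = 0.38889.

α = 0.389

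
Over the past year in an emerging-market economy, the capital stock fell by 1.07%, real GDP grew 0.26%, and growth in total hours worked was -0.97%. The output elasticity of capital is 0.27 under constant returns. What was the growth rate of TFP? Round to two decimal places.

Labor's share = 1 − 0.27 = 0.73.
The capital stock: 0.27 × (-1.07) = -0.2889 pp.
Total hours worked: 0.73 × (-0.97) = -0.7081 pp.
TFP growth = 0.26 + 0.997 = 1.257%.

TFP grew 1.26%.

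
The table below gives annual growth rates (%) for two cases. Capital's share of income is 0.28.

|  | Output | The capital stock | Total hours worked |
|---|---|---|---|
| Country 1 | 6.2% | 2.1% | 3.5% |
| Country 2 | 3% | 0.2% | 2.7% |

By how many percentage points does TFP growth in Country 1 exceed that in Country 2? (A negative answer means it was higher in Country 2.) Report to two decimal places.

2.09 percentage points

Labor's share = 1 − 0.28 = 0.72.
Country 1: TFP = 6.2 − 0.588 − 2.52 = 3.092%.
Country 2: TFP = 3 − 0.056 − 1.944 = 1%.
Difference = 3.092 − (1) = 2.092 pp.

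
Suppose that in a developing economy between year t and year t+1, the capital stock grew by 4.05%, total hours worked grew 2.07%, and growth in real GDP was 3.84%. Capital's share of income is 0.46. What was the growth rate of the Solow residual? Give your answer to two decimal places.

Labor's share = 1 − 0.46 = 0.54.
The capital stock: 0.46 × 4.05 = 1.863 pp.
Total hours worked: 0.54 × 2.07 = 1.1178 pp.
TFP growth = 3.84 − 2.9808 = 0.8592%.

The Solow residual grew 0.86%.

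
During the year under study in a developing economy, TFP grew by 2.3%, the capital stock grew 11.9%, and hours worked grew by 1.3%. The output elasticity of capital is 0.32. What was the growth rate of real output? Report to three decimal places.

Labor's share = 1 − 0.32 = 0.68.
The capital stock: 0.32 × 11.9 = 3.808 pp.
Hours worked: 0.68 × 1.3 = 0.884 pp.
Output growth = 2.3 + 4.692 = 6.992%.

6.992%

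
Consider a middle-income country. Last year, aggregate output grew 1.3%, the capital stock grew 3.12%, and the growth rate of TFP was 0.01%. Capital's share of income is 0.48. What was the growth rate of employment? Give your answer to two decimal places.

-0.40%

Labor's share = 1 − 0.48 = 0.52.
gY = gA + 0.48×3.12 + 0.52×g.
0.52×g = 1.3 − 0.01 − 1.4976 = -0.2076.
g = -0.2076 / 0.52 = -0.3992%.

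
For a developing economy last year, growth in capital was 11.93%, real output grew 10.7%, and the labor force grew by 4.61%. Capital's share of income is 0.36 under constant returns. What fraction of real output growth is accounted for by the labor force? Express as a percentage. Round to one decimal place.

27.6%

Labor's share = 1 − 0.36 = 0.64.
The labor force contributed 0.64 × 4.61 = 2.9504 pp.
Share of growth = 2.9504 / 10.7 × 100 = 27.574%.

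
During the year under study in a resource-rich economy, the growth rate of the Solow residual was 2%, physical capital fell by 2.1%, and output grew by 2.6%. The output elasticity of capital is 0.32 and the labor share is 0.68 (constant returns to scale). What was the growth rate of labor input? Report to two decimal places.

Labor's share = 1 − 0.32 = 0.68.
gY = gA + 0.32×(-2.1) + 0.68×g.
0.68×g = 2.6 − 2 + 0.672 = 1.272.
g = 1.272 / 0.68 = 1.8706%.

1.87%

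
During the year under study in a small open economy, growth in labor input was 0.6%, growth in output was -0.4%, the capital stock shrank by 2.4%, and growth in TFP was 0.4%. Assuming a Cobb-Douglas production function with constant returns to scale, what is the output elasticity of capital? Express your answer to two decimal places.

α = 0.47

gY = gA + α·gK + (1−α)·gL, so gY − gA − gL = α(gK − gL).
-0.4 − 0.4 − 0.6 = α × (-2.4 − 0.6).
-1.4 = -3 α, so α = 0.4667.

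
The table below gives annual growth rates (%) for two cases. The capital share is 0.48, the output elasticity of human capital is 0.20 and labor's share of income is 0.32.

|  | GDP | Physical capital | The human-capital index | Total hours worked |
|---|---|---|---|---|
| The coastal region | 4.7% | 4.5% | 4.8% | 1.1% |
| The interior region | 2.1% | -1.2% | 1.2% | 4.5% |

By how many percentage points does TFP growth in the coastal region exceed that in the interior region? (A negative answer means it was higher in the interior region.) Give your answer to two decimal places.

0.23 percentage points

Labor's share = 1 − 0.48 − 0.2 = 0.32.
The coastal region: TFP = 4.7 − 2.16 − 0.96 − 0.352 = 1.228%.
The interior region: TFP = 2.1 + 0.576 − 0.24 − 1.44 = 0.996%.
Difference = 1.228 − (0.996) = 0.232 pp.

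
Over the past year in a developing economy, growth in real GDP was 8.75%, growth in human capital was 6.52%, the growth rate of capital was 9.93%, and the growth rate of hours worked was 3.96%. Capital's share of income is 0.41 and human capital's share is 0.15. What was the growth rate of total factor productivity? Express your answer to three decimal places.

Labor's share = 1 − 0.41 − 0.15 = 0.44.
Capital: 0.41 × 9.93 = 4.0713 pp.
Human capital: 0.15 × 6.52 = 0.978 pp.
Hours worked: 0.44 × 3.96 = 1.7424 pp.
TFP growth = 8.75 − 6.7917 = 1.9583%.

1.958%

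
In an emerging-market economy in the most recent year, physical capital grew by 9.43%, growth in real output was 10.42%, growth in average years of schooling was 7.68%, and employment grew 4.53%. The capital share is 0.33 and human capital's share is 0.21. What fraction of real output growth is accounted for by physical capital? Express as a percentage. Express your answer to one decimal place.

Physical capital accounted for 29.9% of growth.

Physical capital contributed 0.33 × 9.43 = 3.1119 pp.
Share of growth = 3.1119 / 10.42 × 100 = 29.865%.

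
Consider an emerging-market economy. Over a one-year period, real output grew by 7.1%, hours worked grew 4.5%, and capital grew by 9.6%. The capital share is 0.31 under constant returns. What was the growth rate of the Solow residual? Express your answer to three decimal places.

Labor's share = 1 − 0.31 = 0.69.
Capital: 0.31 × 9.6 = 2.976 pp.
Hours worked: 0.69 × 4.5 = 3.105 pp.
TFP growth = 7.1 − 6.081 = 1.019%.

1.019%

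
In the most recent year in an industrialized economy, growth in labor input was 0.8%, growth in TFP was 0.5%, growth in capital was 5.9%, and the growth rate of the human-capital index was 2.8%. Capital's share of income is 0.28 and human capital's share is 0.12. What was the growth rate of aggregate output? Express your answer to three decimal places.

2.968%

Labor's share = 1 − 0.28 − 0.12 = 0.6.
Capital: 0.28 × 5.9 = 1.652 pp.
The human-capital index: 0.12 × 2.8 = 0.336 pp.
Labor input: 0.6 × 0.8 = 0.48 pp.
Output growth = 0.5 + 2.468 = 2.968%.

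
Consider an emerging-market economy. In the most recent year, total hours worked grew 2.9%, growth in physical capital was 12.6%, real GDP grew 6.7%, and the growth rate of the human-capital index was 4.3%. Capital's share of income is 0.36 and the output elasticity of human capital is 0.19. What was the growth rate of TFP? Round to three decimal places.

0.042%

Labor's share = 1 − 0.36 − 0.19 = 0.45.
Physical capital: 0.36 × 12.6 = 4.536 pp.
The human-capital index: 0.19 × 4.3 = 0.817 pp.
Total hours worked: 0.45 × 2.9 = 1.305 pp.
TFP growth = 6.7 − 6.658 = 0.042%.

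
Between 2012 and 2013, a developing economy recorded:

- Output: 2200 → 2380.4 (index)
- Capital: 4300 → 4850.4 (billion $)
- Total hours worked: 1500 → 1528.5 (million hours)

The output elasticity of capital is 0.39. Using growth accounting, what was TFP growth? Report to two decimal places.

Output growth = (2380.4 − 2200) / 2200 = 8.2%.
Capital growth = (4850.4 − 4300) / 4300 = 12.8%.
Total hours worked growth = (1528.5 − 1500) / 1500 = 1.9%.
Labor's share = 1 − 0.39 = 0.61.
Capital: 0.39 × 12.8 = 4.992 pp.
Total hours worked: 0.61 × 1.9 = 1.159 pp.
TFP growth = 8.2 − 6.151 = 2.049%.

2.05%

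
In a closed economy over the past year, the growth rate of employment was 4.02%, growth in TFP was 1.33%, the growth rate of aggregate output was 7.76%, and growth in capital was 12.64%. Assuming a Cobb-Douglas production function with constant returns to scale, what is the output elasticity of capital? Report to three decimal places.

0.280

gY = gA + α·gK + (1−α)·gL, so gY − gA − gL = α(gK − gL).
7.76 − 1.33 − 4.02 = α × (12.64 − 4.02).
2.41 = 8.62 α, so α = 0.27958.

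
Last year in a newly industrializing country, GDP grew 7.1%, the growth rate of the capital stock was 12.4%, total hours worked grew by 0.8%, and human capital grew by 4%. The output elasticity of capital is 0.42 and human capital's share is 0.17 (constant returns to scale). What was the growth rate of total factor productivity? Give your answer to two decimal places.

0.88%

Labor's share = 1 − 0.42 − 0.17 = 0.41.
The capital stock: 0.42 × 12.4 = 5.208 pp.
Human capital: 0.17 × 4 = 0.68 pp.
Total hours worked: 0.41 × 0.8 = 0.328 pp.
TFP growth = 7.1 − 6.216 = 0.884%.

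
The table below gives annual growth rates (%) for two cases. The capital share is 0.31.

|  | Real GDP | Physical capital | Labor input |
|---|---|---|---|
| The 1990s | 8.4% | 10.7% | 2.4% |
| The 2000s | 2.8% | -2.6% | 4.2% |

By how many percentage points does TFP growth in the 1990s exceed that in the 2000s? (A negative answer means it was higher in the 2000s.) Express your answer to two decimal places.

2.72 percentage points

Labor's share = 1 − 0.31 = 0.69.
The 1990s: TFP = 8.4 − 3.317 − 1.656 = 3.427%.
The 2000s: TFP = 2.8 + 0.806 − 2.898 = 0.708%.
Difference = 3.427 − (0.708) = 2.719 pp.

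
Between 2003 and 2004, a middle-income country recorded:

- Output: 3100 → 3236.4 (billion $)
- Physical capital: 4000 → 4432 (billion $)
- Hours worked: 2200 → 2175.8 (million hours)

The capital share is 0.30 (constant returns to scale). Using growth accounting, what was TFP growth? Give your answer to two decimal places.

Output growth = (3236.4 − 3100) / 3100 = 4.4%.
Physical capital growth = (4432 − 4000) / 4000 = 10.8%.
Hours worked growth = (2175.8 − 2200) / 2200 = -1.1%.
Labor's share = 1 − 0.3 = 0.7.
Physical capital: 0.3 × 10.8 = 3.24 pp.
Hours worked: 0.7 × (-1.1) = -0.77 pp.
TFP growth = 4.4 − 2.47 = 1.93%.

TFP grew 1.93%.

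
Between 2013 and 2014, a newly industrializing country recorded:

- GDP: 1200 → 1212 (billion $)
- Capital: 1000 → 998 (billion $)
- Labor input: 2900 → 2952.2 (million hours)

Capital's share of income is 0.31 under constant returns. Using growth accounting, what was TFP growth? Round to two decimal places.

GDP growth = (1212 − 1200) / 1200 = 1%.
Capital growth = (998 − 1000) / 1000 = -0.2%.
Labor input growth = (2952.2 − 2900) / 2900 = 1.8%.
Labor's share = 1 − 0.31 = 0.69.
Capital: 0.31 × (-0.2) = -0.062 pp.
Labor input: 0.69 × 1.8 = 1.242 pp.
TFP growth = 1 − 1.18 = -0.18%.

-0.18%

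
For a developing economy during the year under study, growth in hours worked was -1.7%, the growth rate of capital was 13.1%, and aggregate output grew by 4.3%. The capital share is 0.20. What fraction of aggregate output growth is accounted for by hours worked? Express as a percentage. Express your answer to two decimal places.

-31.63%

Labor's share = 1 − 0.2 = 0.8.
Hours worked contributed 0.8 × (-1.7) = -1.36 pp.
Share of growth = -1.36 / 4.3 × 100 = -31.6279%.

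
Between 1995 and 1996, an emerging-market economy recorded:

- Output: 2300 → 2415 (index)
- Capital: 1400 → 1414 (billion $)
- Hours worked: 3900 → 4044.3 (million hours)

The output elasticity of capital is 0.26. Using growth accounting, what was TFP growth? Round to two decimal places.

Output growth = (2415 − 2300) / 2300 = 5%.
Capital growth = (1414 − 1400) / 1400 = 1%.
Hours worked growth = (4044.3 − 3900) / 3900 = 3.7%.
Labor's share = 1 − 0.26 = 0.74.
Capital: 0.26 × 1 = 0.26 pp.
Hours worked: 0.74 × 3.7 = 2.738 pp.
TFP growth = 5 − 2.998 = 2.002%.

2.00%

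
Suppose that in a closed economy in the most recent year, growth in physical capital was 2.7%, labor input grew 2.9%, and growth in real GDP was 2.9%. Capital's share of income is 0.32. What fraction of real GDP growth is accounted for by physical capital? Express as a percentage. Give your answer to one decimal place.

29.8%

Physical capital contributed 0.32 × 2.7 = 0.864 pp.
Share of growth = 0.864 / 2.9 × 100 = 29.793%.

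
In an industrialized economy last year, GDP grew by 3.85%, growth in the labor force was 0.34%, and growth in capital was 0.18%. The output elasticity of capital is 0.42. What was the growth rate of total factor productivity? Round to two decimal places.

Labor's share = 1 − 0.42 = 0.58.
Capital: 0.42 × 0.18 = 0.0756 pp.
The labor force: 0.58 × 0.34 = 0.1972 pp.
TFP growth = 3.85 − 0.2728 = 3.5772%.

3.58%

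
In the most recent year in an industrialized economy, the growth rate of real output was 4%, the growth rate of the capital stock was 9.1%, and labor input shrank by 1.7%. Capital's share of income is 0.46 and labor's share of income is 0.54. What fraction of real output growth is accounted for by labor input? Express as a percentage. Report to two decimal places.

-22.95%

Labor's share = 1 − 0.46 = 0.54.
Labor input contributed 0.54 × (-1.7) = -0.918 pp.
Share of growth = -0.918 / 4 × 100 = -22.95%.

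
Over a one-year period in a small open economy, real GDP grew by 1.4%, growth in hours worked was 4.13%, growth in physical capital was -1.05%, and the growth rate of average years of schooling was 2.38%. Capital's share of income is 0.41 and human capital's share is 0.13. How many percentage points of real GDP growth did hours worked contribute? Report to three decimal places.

1.900 percentage points

Labor's share = 1 − 0.41 − 0.13 = 0.46.
Contribution = share × growth = 0.46 × 4.13 = 1.8998 pp.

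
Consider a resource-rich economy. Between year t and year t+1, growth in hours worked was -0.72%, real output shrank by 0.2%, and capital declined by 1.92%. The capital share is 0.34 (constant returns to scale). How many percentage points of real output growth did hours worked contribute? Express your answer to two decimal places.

Labor's share = 1 − 0.34 = 0.66.
Contribution = share × growth = 0.66 × (-0.72) = -0.4752 pp.

-0.48 percentage points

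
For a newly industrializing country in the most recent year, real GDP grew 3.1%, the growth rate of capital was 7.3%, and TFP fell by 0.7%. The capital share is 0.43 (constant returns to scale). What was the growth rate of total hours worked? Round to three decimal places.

Labor's share = 1 − 0.43 = 0.57.
gY = gA + 0.43×7.3 + 0.57×g.
0.57×g = 3.1 + 0.7 − 3.139 = 0.661.
g = 0.661 / 0.57 = 1.15965%.

1.160%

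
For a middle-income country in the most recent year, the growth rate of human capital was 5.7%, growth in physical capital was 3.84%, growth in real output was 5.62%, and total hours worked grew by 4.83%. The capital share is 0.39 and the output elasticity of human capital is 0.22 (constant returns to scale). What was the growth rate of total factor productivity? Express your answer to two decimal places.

Total factor productivity grew 0.98%.

Labor's share = 1 − 0.39 − 0.22 = 0.39.
Physical capital: 0.39 × 3.84 = 1.4976 pp.
Human capital: 0.22 × 5.7 = 1.254 pp.
Total hours worked: 0.39 × 4.83 = 1.8837 pp.
TFP growth = 5.62 − 4.6353 = 0.9847%.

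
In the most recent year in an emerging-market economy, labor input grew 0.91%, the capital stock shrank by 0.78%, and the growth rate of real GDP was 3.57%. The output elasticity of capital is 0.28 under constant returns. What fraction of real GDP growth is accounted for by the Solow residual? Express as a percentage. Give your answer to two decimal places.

The Solow residual accounted for 87.76% of growth.

Labor's share = 1 − 0.28 = 0.72.
The capital stock: 0.28 × (-0.78) = -0.2184 pp.
Labor input: 0.72 × 0.91 = 0.6552 pp.
TFP growth = 3.57 − 0.4368 = 3.1332%.
TFP share of growth = 3.1332 / 3.57 × 100 = 87.7647%.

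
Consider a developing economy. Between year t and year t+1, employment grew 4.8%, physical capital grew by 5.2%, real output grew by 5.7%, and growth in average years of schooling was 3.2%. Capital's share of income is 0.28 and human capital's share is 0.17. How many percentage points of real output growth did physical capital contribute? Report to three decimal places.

Contribution = share × growth = 0.28 × 5.2 = 1.456 pp.

1.456 pp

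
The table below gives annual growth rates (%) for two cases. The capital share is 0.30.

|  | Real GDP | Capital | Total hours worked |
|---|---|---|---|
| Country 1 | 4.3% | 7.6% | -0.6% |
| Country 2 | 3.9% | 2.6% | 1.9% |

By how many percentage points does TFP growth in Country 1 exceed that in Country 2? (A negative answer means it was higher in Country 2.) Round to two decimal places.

0.65 percentage points

Labor's share = 1 − 0.3 = 0.7.
Country 1: TFP = 4.3 − 2.28 + 0.42 = 2.44%.
Country 2: TFP = 3.9 − 0.78 − 1.33 = 1.79%.
Difference = 2.44 − (1.79) = 0.65 pp.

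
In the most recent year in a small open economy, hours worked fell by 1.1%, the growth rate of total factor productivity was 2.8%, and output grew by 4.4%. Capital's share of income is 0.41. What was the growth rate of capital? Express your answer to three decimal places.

5.485%

Labor's share = 1 − 0.41 = 0.59.
gY = gA + 0.59×(-1.1) + 0.41×g.
0.41×g = 4.4 − 2.8 + 0.649 = 2.249.
g = 2.249 / 0.41 = 5.48537%.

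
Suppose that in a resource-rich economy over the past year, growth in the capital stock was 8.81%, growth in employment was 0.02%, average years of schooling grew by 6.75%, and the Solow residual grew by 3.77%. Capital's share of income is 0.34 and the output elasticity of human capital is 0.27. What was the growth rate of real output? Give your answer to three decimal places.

Labor's share = 1 − 0.34 − 0.27 = 0.39.
The capital stock: 0.34 × 8.81 = 2.9954 pp.
Average years of schooling: 0.27 × 6.75 = 1.8225 pp.
Employment: 0.39 × 0.02 = 0.0078 pp.
Output growth = 3.77 + 4.8257 = 8.5957%.

Real output growth was 8.596%.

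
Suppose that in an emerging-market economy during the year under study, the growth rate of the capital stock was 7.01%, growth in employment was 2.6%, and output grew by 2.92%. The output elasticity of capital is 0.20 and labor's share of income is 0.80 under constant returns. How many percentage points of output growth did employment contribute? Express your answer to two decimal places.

2.08 pp

Labor's share = 1 − 0.2 = 0.8.
Contribution = share × growth = 0.8 × 2.6 = 2.08 pp.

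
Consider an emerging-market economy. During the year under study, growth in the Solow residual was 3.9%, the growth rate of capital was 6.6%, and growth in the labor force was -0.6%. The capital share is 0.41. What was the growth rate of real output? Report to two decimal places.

Labor's share = 1 − 0.41 = 0.59.
Capital: 0.41 × 6.6 = 2.706 pp.
The labor force: 0.59 × (-0.6) = -0.354 pp.
Output growth = 3.9 + 2.352 = 6.252%.

6.25%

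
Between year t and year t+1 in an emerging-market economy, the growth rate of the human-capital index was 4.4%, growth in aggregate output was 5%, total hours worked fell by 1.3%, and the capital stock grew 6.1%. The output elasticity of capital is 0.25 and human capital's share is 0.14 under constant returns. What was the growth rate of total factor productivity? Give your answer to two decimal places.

3.65%

Labor's share = 1 − 0.25 − 0.14 = 0.61.
The capital stock: 0.25 × 6.1 = 1.525 pp.
The human-capital index: 0.14 × 4.4 = 0.616 pp.
Total hours worked: 0.61 × (-1.3) = -0.793 pp.
TFP growth = 5 − 1.348 = 3.652%.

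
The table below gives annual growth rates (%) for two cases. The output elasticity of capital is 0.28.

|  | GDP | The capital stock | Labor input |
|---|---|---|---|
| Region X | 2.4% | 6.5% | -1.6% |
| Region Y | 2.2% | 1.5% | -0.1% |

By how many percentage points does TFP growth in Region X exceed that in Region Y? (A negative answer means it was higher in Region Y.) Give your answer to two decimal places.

-0.12 percentage points

Labor's share = 1 − 0.28 = 0.72.
Region X: TFP = 2.4 − 1.82 + 1.152 = 1.732%.
Region Y: TFP = 2.2 − 0.42 + 0.072 = 1.852%.
Difference = 1.732 − (1.852) = -0.12 pp.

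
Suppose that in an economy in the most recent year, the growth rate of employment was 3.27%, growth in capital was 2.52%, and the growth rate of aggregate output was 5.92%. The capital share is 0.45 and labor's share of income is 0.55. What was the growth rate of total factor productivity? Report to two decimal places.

2.99%

Labor's share = 1 − 0.45 = 0.55.
Capital: 0.45 × 2.52 = 1.134 pp.
Employment: 0.55 × 3.27 = 1.7985 pp.
TFP growth = 5.92 − 2.9325 = 2.9875%.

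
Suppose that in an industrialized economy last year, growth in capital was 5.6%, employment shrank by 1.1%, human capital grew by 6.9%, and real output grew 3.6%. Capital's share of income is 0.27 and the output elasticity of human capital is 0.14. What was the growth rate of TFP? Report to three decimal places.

TFP growth was 1.771%.

Labor's share = 1 − 0.27 − 0.14 = 0.59.
Capital: 0.27 × 5.6 = 1.512 pp.
Human capital: 0.14 × 6.9 = 0.966 pp.
Employment: 0.59 × (-1.1) = -0.649 pp.
TFP growth = 3.6 − 1.829 = 1.771%.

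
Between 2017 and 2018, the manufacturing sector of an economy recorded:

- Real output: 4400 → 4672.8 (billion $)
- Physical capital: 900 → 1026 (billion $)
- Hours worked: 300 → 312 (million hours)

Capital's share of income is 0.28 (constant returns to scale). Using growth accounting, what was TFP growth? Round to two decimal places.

Real output growth = (4672.8 − 4400) / 4400 = 6.2%.
Physical capital growth = (1026 − 900) / 900 = 14%.
Hours worked growth = (312 − 300) / 300 = 4%.
Labor's share = 1 − 0.28 = 0.72.
Physical capital: 0.28 × 14 = 3.92 pp.
Hours worked: 0.72 × 4 = 2.88 pp.
TFP growth = 6.2 − 6.8 = -0.6%.

-0.60%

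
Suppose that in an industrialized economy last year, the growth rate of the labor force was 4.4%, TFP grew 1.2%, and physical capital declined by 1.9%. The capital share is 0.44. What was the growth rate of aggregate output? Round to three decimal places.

Aggregate output growth was 2.828%.

Labor's share = 1 − 0.44 = 0.56.
Physical capital: 0.44 × (-1.9) = -0.836 pp.
The labor force: 0.56 × 4.4 = 2.464 pp.
Output growth = 1.2 + 1.628 = 2.828%.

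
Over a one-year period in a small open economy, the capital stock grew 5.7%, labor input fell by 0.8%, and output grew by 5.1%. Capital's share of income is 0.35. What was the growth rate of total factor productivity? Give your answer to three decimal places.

Total factor productivity growth was 3.625%.

Labor's share = 1 − 0.35 = 0.65.
The capital stock: 0.35 × 5.7 = 1.995 pp.
Labor input: 0.65 × (-0.8) = -0.52 pp.
TFP growth = 5.1 − 1.475 = 3.625%.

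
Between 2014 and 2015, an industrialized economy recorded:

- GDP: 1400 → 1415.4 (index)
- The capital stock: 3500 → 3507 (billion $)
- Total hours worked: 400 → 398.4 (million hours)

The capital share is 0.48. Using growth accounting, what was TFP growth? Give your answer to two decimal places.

GDP growth = (1415.4 − 1400) / 1400 = 1.1%.
The capital stock growth = (3507 − 3500) / 3500 = 0.2%.
Total hours worked growth = (398.4 − 400) / 400 = -0.4%.
Labor's share = 1 − 0.48 = 0.52.
The capital stock: 0.48 × 0.2 = 0.096 pp.
Total hours worked: 0.52 × (-0.4) = -0.208 pp.
TFP growth = 1.1 + 0.112 = 1.212%.

TFP grew 1.21%.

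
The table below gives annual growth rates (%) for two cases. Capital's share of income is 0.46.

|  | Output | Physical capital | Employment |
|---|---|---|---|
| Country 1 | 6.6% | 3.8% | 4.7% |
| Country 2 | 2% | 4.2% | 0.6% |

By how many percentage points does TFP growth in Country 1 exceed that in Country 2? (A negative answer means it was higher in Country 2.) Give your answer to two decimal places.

2.57 percentage points

Labor's share = 1 − 0.46 = 0.54.
Country 1: TFP = 6.6 − 1.748 − 2.538 = 2.314%.
Country 2: TFP = 2 − 1.932 − 0.324 = -0.256%.
Difference = 2.314 − (-0.256) = 2.57 pp.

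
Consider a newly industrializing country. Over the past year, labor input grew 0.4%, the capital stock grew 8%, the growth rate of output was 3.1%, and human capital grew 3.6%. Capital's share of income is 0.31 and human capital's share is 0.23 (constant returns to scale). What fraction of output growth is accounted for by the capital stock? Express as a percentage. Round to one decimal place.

80.0%

The capital stock contributed 0.31 × 8 = 2.48 pp.
Share of growth = 2.48 / 3.1 × 100 = 80%.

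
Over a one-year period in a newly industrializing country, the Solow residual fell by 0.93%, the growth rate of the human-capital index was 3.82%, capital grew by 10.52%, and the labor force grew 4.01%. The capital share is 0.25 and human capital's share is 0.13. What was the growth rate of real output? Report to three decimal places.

Labor's share = 1 − 0.25 − 0.13 = 0.62.
Capital: 0.25 × 10.52 = 2.63 pp.
The human-capital index: 0.13 × 3.82 = 0.4966 pp.
The labor force: 0.62 × 4.01 = 2.4862 pp.
Output growth = -0.93 + 5.6128 = 4.6828%.

Real output grew 4.683%.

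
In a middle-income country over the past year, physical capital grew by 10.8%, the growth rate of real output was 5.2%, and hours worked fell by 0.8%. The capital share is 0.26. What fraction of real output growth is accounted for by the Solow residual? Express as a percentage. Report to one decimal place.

The Solow residual accounted for 57.4% of growth.

Labor's share = 1 − 0.26 = 0.74.
Physical capital: 0.26 × 10.8 = 2.808 pp.
Hours worked: 0.74 × (-0.8) = -0.592 pp.
TFP growth = 5.2 − 2.216 = 2.984%.
TFP share of growth = 2.984 / 5.2 × 100 = 57.385%.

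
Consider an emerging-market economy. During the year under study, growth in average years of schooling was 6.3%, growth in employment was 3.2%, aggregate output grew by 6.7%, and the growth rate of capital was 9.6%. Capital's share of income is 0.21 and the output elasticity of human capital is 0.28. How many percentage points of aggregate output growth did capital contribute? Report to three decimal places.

Contribution = share × growth = 0.21 × 9.6 = 2.016 pp.

2.016 pp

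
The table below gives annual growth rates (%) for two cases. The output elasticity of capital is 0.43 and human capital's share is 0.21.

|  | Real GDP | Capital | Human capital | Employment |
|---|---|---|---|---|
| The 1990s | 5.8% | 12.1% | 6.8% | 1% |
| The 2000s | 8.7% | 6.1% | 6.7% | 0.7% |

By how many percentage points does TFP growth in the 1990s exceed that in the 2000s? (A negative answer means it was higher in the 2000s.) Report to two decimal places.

-5.61 percentage points

Labor's share = 1 − 0.43 − 0.21 = 0.36.
The 1990s: TFP = 5.8 − 5.203 − 1.428 − 0.36 = -1.191%.
The 2000s: TFP = 8.7 − 2.623 − 1.407 − 0.252 = 4.418%.
Difference = -1.191 − (4.418) = -5.609 pp.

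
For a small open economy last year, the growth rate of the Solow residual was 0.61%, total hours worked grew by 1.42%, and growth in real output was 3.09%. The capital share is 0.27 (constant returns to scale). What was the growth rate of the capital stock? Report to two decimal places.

The capital stock grew 5.35%.

Labor's share = 1 − 0.27 = 0.73.
gY = gA + 0.73×1.42 + 0.27×g.
0.27×g = 3.09 − 0.61 − 1.0366 = 1.4434.
g = 1.4434 / 0.27 = 5.3459%.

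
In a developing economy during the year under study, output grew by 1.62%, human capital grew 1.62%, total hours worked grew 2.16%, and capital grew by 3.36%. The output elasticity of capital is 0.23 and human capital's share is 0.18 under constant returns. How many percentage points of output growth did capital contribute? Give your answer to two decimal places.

Contribution = share × growth = 0.23 × 3.36 = 0.7728 pp.

0.77 percentage points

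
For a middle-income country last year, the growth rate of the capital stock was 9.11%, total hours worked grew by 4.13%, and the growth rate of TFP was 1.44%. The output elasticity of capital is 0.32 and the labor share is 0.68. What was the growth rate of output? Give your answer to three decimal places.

7.164%

Labor's share = 1 − 0.32 = 0.68.
The capital stock: 0.32 × 9.11 = 2.9152 pp.
Total hours worked: 0.68 × 4.13 = 2.8084 pp.
Output growth = 1.44 + 5.7236 = 7.1636%.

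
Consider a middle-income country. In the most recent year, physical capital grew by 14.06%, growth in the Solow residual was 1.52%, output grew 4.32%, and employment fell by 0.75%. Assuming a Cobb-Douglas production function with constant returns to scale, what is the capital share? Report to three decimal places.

0.240

gY = gA + α·gK + (1−α)·gL, so gY − gA − gL = α(gK − gL).
4.32 − 1.52 + 0.75 = α × (14.06 − (-0.75)).
3.55 = 14.81 α, so α = 0.2397.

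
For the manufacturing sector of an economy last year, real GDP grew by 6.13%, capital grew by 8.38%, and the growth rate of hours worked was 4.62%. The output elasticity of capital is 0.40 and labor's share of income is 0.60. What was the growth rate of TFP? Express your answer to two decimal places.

Labor's share = 1 − 0.4 = 0.6.
Capital: 0.4 × 8.38 = 3.352 pp.
Hours worked: 0.6 × 4.62 = 2.772 pp.
TFP growth = 6.13 − 6.124 = 0.006%.

0.01%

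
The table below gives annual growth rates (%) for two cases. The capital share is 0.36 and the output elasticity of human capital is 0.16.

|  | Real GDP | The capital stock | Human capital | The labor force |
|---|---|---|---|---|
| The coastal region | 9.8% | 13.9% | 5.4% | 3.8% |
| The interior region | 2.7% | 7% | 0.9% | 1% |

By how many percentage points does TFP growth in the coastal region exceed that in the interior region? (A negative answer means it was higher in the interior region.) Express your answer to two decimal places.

Labor's share = 1 − 0.36 − 0.16 = 0.48.
The coastal region: TFP = 9.8 − 5.004 − 0.864 − 1.824 = 2.108%.
The interior region: TFP = 2.7 − 2.52 − 0.144 − 0.48 = -0.444%.
Difference = 2.108 − (-0.444) = 2.552 pp.

2.55 percentage points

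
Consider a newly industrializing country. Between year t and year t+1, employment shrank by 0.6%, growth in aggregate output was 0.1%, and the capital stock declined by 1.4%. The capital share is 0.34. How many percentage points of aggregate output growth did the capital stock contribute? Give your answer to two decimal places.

-0.48 pp

Contribution = share × growth = 0.34 × (-1.4) = -0.476 pp.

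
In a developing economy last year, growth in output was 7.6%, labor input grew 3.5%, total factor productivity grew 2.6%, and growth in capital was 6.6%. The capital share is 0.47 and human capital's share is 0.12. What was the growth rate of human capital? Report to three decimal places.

Labor's share = 1 − 0.47 − 0.12 = 0.41.
gY = gA + 0.47×6.6 + 0.41×3.5 + 0.12×g.
0.12×g = 7.6 − 2.6 − 4.537 = 0.463.
g = 0.463 / 0.12 = 3.85833%.

3.858%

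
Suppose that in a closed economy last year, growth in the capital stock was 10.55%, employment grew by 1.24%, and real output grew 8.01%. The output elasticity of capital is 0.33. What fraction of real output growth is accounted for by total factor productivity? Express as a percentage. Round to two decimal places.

Labor's share = 1 − 0.33 = 0.67.
The capital stock: 0.33 × 10.55 = 3.4815 pp.
Employment: 0.67 × 1.24 = 0.8308 pp.
TFP growth = 8.01 − 4.3123 = 3.6977%.
TFP share of growth = 3.6977 / 8.01 × 100 = 46.1635%.

Total factor productivity accounted for 46.16% of growth.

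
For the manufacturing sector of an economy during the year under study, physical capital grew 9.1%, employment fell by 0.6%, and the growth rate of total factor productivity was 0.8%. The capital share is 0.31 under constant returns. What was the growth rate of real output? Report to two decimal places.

3.21%

Labor's share = 1 − 0.31 = 0.69.
Physical capital: 0.31 × 9.1 = 2.821 pp.
Employment: 0.69 × (-0.6) = -0.414 pp.
Output growth = 0.8 + 2.407 = 3.207%.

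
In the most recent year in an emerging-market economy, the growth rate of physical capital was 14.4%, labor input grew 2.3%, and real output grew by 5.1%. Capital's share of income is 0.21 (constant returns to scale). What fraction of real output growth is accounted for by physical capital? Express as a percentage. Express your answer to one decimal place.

59.3%

Physical capital contributed 0.21 × 14.4 = 3.024 pp.
Share of growth = 3.024 / 5.1 × 100 = 59.294%.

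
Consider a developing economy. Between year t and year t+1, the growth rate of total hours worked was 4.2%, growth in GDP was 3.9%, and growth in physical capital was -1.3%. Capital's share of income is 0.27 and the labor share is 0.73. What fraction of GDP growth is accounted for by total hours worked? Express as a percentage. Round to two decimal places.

78.62%

Labor's share = 1 − 0.27 = 0.73.
Total hours worked contributed 0.73 × 4.2 = 3.066 pp.
Share of growth = 3.066 / 3.9 × 100 = 78.6154%.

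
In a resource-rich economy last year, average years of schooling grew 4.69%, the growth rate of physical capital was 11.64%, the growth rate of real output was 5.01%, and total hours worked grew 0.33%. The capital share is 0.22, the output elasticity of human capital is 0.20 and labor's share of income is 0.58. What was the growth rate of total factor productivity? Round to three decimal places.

Labor's share = 1 − 0.22 − 0.2 = 0.58.
Physical capital: 0.22 × 11.64 = 2.5608 pp.
Average years of schooling: 0.2 × 4.69 = 0.938 pp.
Total hours worked: 0.58 × 0.33 = 0.1914 pp.
TFP growth = 5.01 − 3.6902 = 1.3198%.

1.320%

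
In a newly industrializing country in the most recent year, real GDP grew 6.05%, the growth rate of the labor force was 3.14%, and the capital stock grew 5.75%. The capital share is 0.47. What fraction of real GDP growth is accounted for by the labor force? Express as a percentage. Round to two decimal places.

The labor force accounted for 27.51% of growth.

Labor's share = 1 − 0.47 = 0.53.
The labor force contributed 0.53 × 3.14 = 1.6642 pp.
Share of growth = 1.6642 / 6.05 × 100 = 27.5074%.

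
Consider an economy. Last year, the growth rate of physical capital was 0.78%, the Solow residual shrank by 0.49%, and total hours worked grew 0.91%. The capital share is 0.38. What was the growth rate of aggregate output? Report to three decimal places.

Labor's share = 1 − 0.38 = 0.62.
Physical capital: 0.38 × 0.78 = 0.2964 pp.
Total hours worked: 0.62 × 0.91 = 0.5642 pp.
Output growth = -0.49 + 0.8606 = 0.3706%.

Aggregate output grew 0.371%.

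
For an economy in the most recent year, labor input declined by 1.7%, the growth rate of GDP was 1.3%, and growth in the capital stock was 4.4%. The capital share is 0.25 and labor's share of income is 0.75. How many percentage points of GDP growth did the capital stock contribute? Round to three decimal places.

1.100 percentage points

Contribution = share × growth = 0.25 × 4.4 = 1.1 pp.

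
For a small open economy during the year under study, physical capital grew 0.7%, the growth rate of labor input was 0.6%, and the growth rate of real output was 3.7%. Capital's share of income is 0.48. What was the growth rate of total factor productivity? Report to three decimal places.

3.052%

Labor's share = 1 − 0.48 = 0.52.
Physical capital: 0.48 × 0.7 = 0.336 pp.
Labor input: 0.52 × 0.6 = 0.312 pp.
TFP growth = 3.7 − 0.648 = 3.052%.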